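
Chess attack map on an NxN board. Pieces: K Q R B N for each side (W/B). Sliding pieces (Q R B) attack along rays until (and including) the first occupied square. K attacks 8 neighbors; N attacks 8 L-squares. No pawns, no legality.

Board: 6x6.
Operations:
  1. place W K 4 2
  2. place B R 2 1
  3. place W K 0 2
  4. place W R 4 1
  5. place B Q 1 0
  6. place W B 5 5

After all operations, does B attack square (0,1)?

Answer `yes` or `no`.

Op 1: place WK@(4,2)
Op 2: place BR@(2,1)
Op 3: place WK@(0,2)
Op 4: place WR@(4,1)
Op 5: place BQ@(1,0)
Op 6: place WB@(5,5)
Per-piece attacks for B:
  BQ@(1,0): attacks (1,1) (1,2) (1,3) (1,4) (1,5) (2,0) (3,0) (4,0) (5,0) (0,0) (2,1) (0,1) [ray(1,1) blocked at (2,1)]
  BR@(2,1): attacks (2,2) (2,3) (2,4) (2,5) (2,0) (3,1) (4,1) (1,1) (0,1) [ray(1,0) blocked at (4,1)]
B attacks (0,1): yes

Answer: yes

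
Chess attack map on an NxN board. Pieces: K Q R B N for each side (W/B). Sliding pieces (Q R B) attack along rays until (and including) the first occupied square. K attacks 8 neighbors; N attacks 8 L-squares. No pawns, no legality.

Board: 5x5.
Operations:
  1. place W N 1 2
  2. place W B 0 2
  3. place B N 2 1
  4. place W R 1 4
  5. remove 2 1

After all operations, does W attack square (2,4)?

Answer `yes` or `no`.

Answer: yes

Derivation:
Op 1: place WN@(1,2)
Op 2: place WB@(0,2)
Op 3: place BN@(2,1)
Op 4: place WR@(1,4)
Op 5: remove (2,1)
Per-piece attacks for W:
  WB@(0,2): attacks (1,3) (2,4) (1,1) (2,0)
  WN@(1,2): attacks (2,4) (3,3) (0,4) (2,0) (3,1) (0,0)
  WR@(1,4): attacks (1,3) (1,2) (2,4) (3,4) (4,4) (0,4) [ray(0,-1) blocked at (1,2)]
W attacks (2,4): yes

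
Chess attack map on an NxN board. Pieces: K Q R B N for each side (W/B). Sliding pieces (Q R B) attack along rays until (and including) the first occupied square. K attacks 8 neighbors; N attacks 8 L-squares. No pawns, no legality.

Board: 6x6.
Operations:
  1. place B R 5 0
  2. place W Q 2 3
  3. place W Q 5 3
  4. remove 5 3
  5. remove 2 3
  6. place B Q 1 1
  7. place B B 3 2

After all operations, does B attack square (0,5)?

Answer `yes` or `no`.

Op 1: place BR@(5,0)
Op 2: place WQ@(2,3)
Op 3: place WQ@(5,3)
Op 4: remove (5,3)
Op 5: remove (2,3)
Op 6: place BQ@(1,1)
Op 7: place BB@(3,2)
Per-piece attacks for B:
  BQ@(1,1): attacks (1,2) (1,3) (1,4) (1,5) (1,0) (2,1) (3,1) (4,1) (5,1) (0,1) (2,2) (3,3) (4,4) (5,5) (2,0) (0,2) (0,0)
  BB@(3,2): attacks (4,3) (5,4) (4,1) (5,0) (2,3) (1,4) (0,5) (2,1) (1,0) [ray(1,-1) blocked at (5,0)]
  BR@(5,0): attacks (5,1) (5,2) (5,3) (5,4) (5,5) (4,0) (3,0) (2,0) (1,0) (0,0)
B attacks (0,5): yes

Answer: yes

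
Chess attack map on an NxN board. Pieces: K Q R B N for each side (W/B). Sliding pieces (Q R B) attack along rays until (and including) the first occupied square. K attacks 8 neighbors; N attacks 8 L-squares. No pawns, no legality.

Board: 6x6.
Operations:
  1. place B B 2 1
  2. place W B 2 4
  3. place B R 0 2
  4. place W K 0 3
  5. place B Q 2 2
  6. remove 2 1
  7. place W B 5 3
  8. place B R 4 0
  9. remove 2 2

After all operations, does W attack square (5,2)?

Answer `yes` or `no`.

Op 1: place BB@(2,1)
Op 2: place WB@(2,4)
Op 3: place BR@(0,2)
Op 4: place WK@(0,3)
Op 5: place BQ@(2,2)
Op 6: remove (2,1)
Op 7: place WB@(5,3)
Op 8: place BR@(4,0)
Op 9: remove (2,2)
Per-piece attacks for W:
  WK@(0,3): attacks (0,4) (0,2) (1,3) (1,4) (1,2)
  WB@(2,4): attacks (3,5) (3,3) (4,2) (5,1) (1,5) (1,3) (0,2) [ray(-1,-1) blocked at (0,2)]
  WB@(5,3): attacks (4,4) (3,5) (4,2) (3,1) (2,0)
W attacks (5,2): no

Answer: no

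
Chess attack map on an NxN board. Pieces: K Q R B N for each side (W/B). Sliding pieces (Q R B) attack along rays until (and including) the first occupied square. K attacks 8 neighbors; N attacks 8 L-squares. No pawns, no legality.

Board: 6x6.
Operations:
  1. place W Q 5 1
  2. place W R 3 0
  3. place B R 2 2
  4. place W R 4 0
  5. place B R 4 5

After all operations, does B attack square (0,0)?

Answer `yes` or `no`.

Answer: no

Derivation:
Op 1: place WQ@(5,1)
Op 2: place WR@(3,0)
Op 3: place BR@(2,2)
Op 4: place WR@(4,0)
Op 5: place BR@(4,5)
Per-piece attacks for B:
  BR@(2,2): attacks (2,3) (2,4) (2,5) (2,1) (2,0) (3,2) (4,2) (5,2) (1,2) (0,2)
  BR@(4,5): attacks (4,4) (4,3) (4,2) (4,1) (4,0) (5,5) (3,5) (2,5) (1,5) (0,5) [ray(0,-1) blocked at (4,0)]
B attacks (0,0): no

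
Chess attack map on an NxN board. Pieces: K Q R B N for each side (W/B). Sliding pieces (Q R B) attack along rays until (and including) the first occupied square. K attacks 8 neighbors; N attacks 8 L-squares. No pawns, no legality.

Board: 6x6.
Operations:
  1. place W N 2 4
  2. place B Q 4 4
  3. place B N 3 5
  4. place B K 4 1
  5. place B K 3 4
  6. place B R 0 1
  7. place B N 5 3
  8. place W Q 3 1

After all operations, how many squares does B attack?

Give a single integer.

Answer: 30

Derivation:
Op 1: place WN@(2,4)
Op 2: place BQ@(4,4)
Op 3: place BN@(3,5)
Op 4: place BK@(4,1)
Op 5: place BK@(3,4)
Op 6: place BR@(0,1)
Op 7: place BN@(5,3)
Op 8: place WQ@(3,1)
Per-piece attacks for B:
  BR@(0,1): attacks (0,2) (0,3) (0,4) (0,5) (0,0) (1,1) (2,1) (3,1) [ray(1,0) blocked at (3,1)]
  BK@(3,4): attacks (3,5) (3,3) (4,4) (2,4) (4,5) (4,3) (2,5) (2,3)
  BN@(3,5): attacks (4,3) (5,4) (2,3) (1,4)
  BK@(4,1): attacks (4,2) (4,0) (5,1) (3,1) (5,2) (5,0) (3,2) (3,0)
  BQ@(4,4): attacks (4,5) (4,3) (4,2) (4,1) (5,4) (3,4) (5,5) (5,3) (3,5) (3,3) (2,2) (1,1) (0,0) [ray(0,-1) blocked at (4,1); ray(-1,0) blocked at (3,4); ray(1,-1) blocked at (5,3); ray(-1,1) blocked at (3,5)]
  BN@(5,3): attacks (4,5) (3,4) (4,1) (3,2)
Union (30 distinct): (0,0) (0,2) (0,3) (0,4) (0,5) (1,1) (1,4) (2,1) (2,2) (2,3) (2,4) (2,5) (3,0) (3,1) (3,2) (3,3) (3,4) (3,5) (4,0) (4,1) (4,2) (4,3) (4,4) (4,5) (5,0) (5,1) (5,2) (5,3) (5,4) (5,5)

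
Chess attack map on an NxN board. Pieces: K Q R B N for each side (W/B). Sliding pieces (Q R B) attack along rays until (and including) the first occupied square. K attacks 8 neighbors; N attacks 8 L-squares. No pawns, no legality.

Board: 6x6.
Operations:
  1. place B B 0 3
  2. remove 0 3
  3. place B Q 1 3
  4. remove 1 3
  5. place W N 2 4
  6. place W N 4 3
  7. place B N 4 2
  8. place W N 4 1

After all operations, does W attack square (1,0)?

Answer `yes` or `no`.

Answer: no

Derivation:
Op 1: place BB@(0,3)
Op 2: remove (0,3)
Op 3: place BQ@(1,3)
Op 4: remove (1,3)
Op 5: place WN@(2,4)
Op 6: place WN@(4,3)
Op 7: place BN@(4,2)
Op 8: place WN@(4,1)
Per-piece attacks for W:
  WN@(2,4): attacks (4,5) (0,5) (3,2) (4,3) (1,2) (0,3)
  WN@(4,1): attacks (5,3) (3,3) (2,2) (2,0)
  WN@(4,3): attacks (5,5) (3,5) (2,4) (5,1) (3,1) (2,2)
W attacks (1,0): no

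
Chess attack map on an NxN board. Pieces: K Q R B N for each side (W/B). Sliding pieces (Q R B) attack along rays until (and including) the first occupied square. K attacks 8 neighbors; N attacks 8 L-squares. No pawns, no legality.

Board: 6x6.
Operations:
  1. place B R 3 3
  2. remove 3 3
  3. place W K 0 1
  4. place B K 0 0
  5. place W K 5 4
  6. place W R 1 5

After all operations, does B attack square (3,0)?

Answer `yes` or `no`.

Answer: no

Derivation:
Op 1: place BR@(3,3)
Op 2: remove (3,3)
Op 3: place WK@(0,1)
Op 4: place BK@(0,0)
Op 5: place WK@(5,4)
Op 6: place WR@(1,5)
Per-piece attacks for B:
  BK@(0,0): attacks (0,1) (1,0) (1,1)
B attacks (3,0): no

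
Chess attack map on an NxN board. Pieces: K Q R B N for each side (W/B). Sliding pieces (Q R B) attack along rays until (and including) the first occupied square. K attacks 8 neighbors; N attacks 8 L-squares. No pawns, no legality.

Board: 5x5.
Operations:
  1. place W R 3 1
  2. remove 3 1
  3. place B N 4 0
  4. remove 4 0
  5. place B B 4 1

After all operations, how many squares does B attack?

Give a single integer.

Answer: 4

Derivation:
Op 1: place WR@(3,1)
Op 2: remove (3,1)
Op 3: place BN@(4,0)
Op 4: remove (4,0)
Op 5: place BB@(4,1)
Per-piece attacks for B:
  BB@(4,1): attacks (3,2) (2,3) (1,4) (3,0)
Union (4 distinct): (1,4) (2,3) (3,0) (3,2)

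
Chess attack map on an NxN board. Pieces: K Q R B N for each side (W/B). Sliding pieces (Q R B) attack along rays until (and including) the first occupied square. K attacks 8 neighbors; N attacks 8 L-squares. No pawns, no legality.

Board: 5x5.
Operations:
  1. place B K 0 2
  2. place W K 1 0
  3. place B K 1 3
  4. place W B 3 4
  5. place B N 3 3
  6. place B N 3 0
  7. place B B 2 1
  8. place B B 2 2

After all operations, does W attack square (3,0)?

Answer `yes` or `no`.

Answer: no

Derivation:
Op 1: place BK@(0,2)
Op 2: place WK@(1,0)
Op 3: place BK@(1,3)
Op 4: place WB@(3,4)
Op 5: place BN@(3,3)
Op 6: place BN@(3,0)
Op 7: place BB@(2,1)
Op 8: place BB@(2,2)
Per-piece attacks for W:
  WK@(1,0): attacks (1,1) (2,0) (0,0) (2,1) (0,1)
  WB@(3,4): attacks (4,3) (2,3) (1,2) (0,1)
W attacks (3,0): no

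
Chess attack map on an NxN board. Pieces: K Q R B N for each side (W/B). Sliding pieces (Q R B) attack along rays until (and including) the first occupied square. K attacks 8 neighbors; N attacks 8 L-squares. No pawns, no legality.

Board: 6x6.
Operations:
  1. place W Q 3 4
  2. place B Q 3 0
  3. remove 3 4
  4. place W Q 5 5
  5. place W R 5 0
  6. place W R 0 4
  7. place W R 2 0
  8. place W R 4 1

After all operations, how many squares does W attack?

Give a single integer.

Answer: 30

Derivation:
Op 1: place WQ@(3,4)
Op 2: place BQ@(3,0)
Op 3: remove (3,4)
Op 4: place WQ@(5,5)
Op 5: place WR@(5,0)
Op 6: place WR@(0,4)
Op 7: place WR@(2,0)
Op 8: place WR@(4,1)
Per-piece attacks for W:
  WR@(0,4): attacks (0,5) (0,3) (0,2) (0,1) (0,0) (1,4) (2,4) (3,4) (4,4) (5,4)
  WR@(2,0): attacks (2,1) (2,2) (2,3) (2,4) (2,5) (3,0) (1,0) (0,0) [ray(1,0) blocked at (3,0)]
  WR@(4,1): attacks (4,2) (4,3) (4,4) (4,5) (4,0) (5,1) (3,1) (2,1) (1,1) (0,1)
  WR@(5,0): attacks (5,1) (5,2) (5,3) (5,4) (5,5) (4,0) (3,0) [ray(0,1) blocked at (5,5); ray(-1,0) blocked at (3,0)]
  WQ@(5,5): attacks (5,4) (5,3) (5,2) (5,1) (5,0) (4,5) (3,5) (2,5) (1,5) (0,5) (4,4) (3,3) (2,2) (1,1) (0,0) [ray(0,-1) blocked at (5,0)]
Union (30 distinct): (0,0) (0,1) (0,2) (0,3) (0,5) (1,0) (1,1) (1,4) (1,5) (2,1) (2,2) (2,3) (2,4) (2,5) (3,0) (3,1) (3,3) (3,4) (3,5) (4,0) (4,2) (4,3) (4,4) (4,5) (5,0) (5,1) (5,2) (5,3) (5,4) (5,5)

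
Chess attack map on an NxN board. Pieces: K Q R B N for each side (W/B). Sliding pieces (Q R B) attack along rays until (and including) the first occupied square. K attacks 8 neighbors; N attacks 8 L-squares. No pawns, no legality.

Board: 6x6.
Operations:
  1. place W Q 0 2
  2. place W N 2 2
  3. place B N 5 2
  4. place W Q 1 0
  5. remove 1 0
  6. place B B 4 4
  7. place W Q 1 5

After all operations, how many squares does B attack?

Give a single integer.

Answer: 8

Derivation:
Op 1: place WQ@(0,2)
Op 2: place WN@(2,2)
Op 3: place BN@(5,2)
Op 4: place WQ@(1,0)
Op 5: remove (1,0)
Op 6: place BB@(4,4)
Op 7: place WQ@(1,5)
Per-piece attacks for B:
  BB@(4,4): attacks (5,5) (5,3) (3,5) (3,3) (2,2) [ray(-1,-1) blocked at (2,2)]
  BN@(5,2): attacks (4,4) (3,3) (4,0) (3,1)
Union (8 distinct): (2,2) (3,1) (3,3) (3,5) (4,0) (4,4) (5,3) (5,5)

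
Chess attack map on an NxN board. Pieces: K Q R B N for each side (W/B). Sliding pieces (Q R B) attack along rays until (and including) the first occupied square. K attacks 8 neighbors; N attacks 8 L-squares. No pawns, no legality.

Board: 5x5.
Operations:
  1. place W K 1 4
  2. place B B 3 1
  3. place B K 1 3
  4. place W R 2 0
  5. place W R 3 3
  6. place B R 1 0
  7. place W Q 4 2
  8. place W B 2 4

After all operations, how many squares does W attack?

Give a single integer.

Op 1: place WK@(1,4)
Op 2: place BB@(3,1)
Op 3: place BK@(1,3)
Op 4: place WR@(2,0)
Op 5: place WR@(3,3)
Op 6: place BR@(1,0)
Op 7: place WQ@(4,2)
Op 8: place WB@(2,4)
Per-piece attacks for W:
  WK@(1,4): attacks (1,3) (2,4) (0,4) (2,3) (0,3)
  WR@(2,0): attacks (2,1) (2,2) (2,3) (2,4) (3,0) (4,0) (1,0) [ray(0,1) blocked at (2,4); ray(-1,0) blocked at (1,0)]
  WB@(2,4): attacks (3,3) (1,3) [ray(1,-1) blocked at (3,3); ray(-1,-1) blocked at (1,3)]
  WR@(3,3): attacks (3,4) (3,2) (3,1) (4,3) (2,3) (1,3) [ray(0,-1) blocked at (3,1); ray(-1,0) blocked at (1,3)]
  WQ@(4,2): attacks (4,3) (4,4) (4,1) (4,0) (3,2) (2,2) (1,2) (0,2) (3,3) (3,1) [ray(-1,1) blocked at (3,3); ray(-1,-1) blocked at (3,1)]
Union (19 distinct): (0,2) (0,3) (0,4) (1,0) (1,2) (1,3) (2,1) (2,2) (2,3) (2,4) (3,0) (3,1) (3,2) (3,3) (3,4) (4,0) (4,1) (4,3) (4,4)

Answer: 19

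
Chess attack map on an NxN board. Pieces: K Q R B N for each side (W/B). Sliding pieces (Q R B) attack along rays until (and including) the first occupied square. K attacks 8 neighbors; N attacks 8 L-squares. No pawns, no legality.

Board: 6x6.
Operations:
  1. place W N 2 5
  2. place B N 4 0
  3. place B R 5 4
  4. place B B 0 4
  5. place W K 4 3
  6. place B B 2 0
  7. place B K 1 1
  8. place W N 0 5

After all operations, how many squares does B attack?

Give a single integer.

Op 1: place WN@(2,5)
Op 2: place BN@(4,0)
Op 3: place BR@(5,4)
Op 4: place BB@(0,4)
Op 5: place WK@(4,3)
Op 6: place BB@(2,0)
Op 7: place BK@(1,1)
Op 8: place WN@(0,5)
Per-piece attacks for B:
  BB@(0,4): attacks (1,5) (1,3) (2,2) (3,1) (4,0) [ray(1,-1) blocked at (4,0)]
  BK@(1,1): attacks (1,2) (1,0) (2,1) (0,1) (2,2) (2,0) (0,2) (0,0)
  BB@(2,0): attacks (3,1) (4,2) (5,3) (1,1) [ray(-1,1) blocked at (1,1)]
  BN@(4,0): attacks (5,2) (3,2) (2,1)
  BR@(5,4): attacks (5,5) (5,3) (5,2) (5,1) (5,0) (4,4) (3,4) (2,4) (1,4) (0,4) [ray(-1,0) blocked at (0,4)]
Union (25 distinct): (0,0) (0,1) (0,2) (0,4) (1,0) (1,1) (1,2) (1,3) (1,4) (1,5) (2,0) (2,1) (2,2) (2,4) (3,1) (3,2) (3,4) (4,0) (4,2) (4,4) (5,0) (5,1) (5,2) (5,3) (5,5)

Answer: 25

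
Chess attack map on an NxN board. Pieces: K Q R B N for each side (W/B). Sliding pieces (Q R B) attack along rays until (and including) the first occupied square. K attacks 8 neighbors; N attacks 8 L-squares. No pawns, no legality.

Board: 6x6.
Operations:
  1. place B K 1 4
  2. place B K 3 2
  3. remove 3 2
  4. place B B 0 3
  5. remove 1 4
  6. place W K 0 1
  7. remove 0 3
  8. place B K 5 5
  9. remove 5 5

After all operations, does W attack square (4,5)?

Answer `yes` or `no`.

Answer: no

Derivation:
Op 1: place BK@(1,4)
Op 2: place BK@(3,2)
Op 3: remove (3,2)
Op 4: place BB@(0,3)
Op 5: remove (1,4)
Op 6: place WK@(0,1)
Op 7: remove (0,3)
Op 8: place BK@(5,5)
Op 9: remove (5,5)
Per-piece attacks for W:
  WK@(0,1): attacks (0,2) (0,0) (1,1) (1,2) (1,0)
W attacks (4,5): no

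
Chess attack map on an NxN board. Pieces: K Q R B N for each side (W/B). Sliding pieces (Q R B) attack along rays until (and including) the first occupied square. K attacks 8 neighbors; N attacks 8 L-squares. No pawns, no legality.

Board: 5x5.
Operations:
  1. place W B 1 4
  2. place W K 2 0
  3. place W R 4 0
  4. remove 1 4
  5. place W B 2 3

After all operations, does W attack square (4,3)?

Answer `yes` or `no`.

Op 1: place WB@(1,4)
Op 2: place WK@(2,0)
Op 3: place WR@(4,0)
Op 4: remove (1,4)
Op 5: place WB@(2,3)
Per-piece attacks for W:
  WK@(2,0): attacks (2,1) (3,0) (1,0) (3,1) (1,1)
  WB@(2,3): attacks (3,4) (3,2) (4,1) (1,4) (1,2) (0,1)
  WR@(4,0): attacks (4,1) (4,2) (4,3) (4,4) (3,0) (2,0) [ray(-1,0) blocked at (2,0)]
W attacks (4,3): yes

Answer: yes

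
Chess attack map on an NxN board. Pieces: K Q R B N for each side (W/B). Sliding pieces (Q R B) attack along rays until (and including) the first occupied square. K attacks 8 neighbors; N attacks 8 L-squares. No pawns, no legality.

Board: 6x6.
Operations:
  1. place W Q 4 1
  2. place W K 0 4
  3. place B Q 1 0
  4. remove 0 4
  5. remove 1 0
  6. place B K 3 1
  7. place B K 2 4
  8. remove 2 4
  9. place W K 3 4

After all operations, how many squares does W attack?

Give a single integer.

Answer: 18

Derivation:
Op 1: place WQ@(4,1)
Op 2: place WK@(0,4)
Op 3: place BQ@(1,0)
Op 4: remove (0,4)
Op 5: remove (1,0)
Op 6: place BK@(3,1)
Op 7: place BK@(2,4)
Op 8: remove (2,4)
Op 9: place WK@(3,4)
Per-piece attacks for W:
  WK@(3,4): attacks (3,5) (3,3) (4,4) (2,4) (4,5) (4,3) (2,5) (2,3)
  WQ@(4,1): attacks (4,2) (4,3) (4,4) (4,5) (4,0) (5,1) (3,1) (5,2) (5,0) (3,2) (2,3) (1,4) (0,5) (3,0) [ray(-1,0) blocked at (3,1)]
Union (18 distinct): (0,5) (1,4) (2,3) (2,4) (2,5) (3,0) (3,1) (3,2) (3,3) (3,5) (4,0) (4,2) (4,3) (4,4) (4,5) (5,0) (5,1) (5,2)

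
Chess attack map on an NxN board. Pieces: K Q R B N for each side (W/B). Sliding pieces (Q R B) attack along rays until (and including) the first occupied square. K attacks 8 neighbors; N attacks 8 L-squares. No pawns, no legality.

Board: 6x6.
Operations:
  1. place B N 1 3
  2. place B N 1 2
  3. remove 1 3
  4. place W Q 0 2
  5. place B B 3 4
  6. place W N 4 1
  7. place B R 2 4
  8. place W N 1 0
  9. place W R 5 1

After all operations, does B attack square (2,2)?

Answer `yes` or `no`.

Op 1: place BN@(1,3)
Op 2: place BN@(1,2)
Op 3: remove (1,3)
Op 4: place WQ@(0,2)
Op 5: place BB@(3,4)
Op 6: place WN@(4,1)
Op 7: place BR@(2,4)
Op 8: place WN@(1,0)
Op 9: place WR@(5,1)
Per-piece attacks for B:
  BN@(1,2): attacks (2,4) (3,3) (0,4) (2,0) (3,1) (0,0)
  BR@(2,4): attacks (2,5) (2,3) (2,2) (2,1) (2,0) (3,4) (1,4) (0,4) [ray(1,0) blocked at (3,4)]
  BB@(3,4): attacks (4,5) (4,3) (5,2) (2,5) (2,3) (1,2) [ray(-1,-1) blocked at (1,2)]
B attacks (2,2): yes

Answer: yes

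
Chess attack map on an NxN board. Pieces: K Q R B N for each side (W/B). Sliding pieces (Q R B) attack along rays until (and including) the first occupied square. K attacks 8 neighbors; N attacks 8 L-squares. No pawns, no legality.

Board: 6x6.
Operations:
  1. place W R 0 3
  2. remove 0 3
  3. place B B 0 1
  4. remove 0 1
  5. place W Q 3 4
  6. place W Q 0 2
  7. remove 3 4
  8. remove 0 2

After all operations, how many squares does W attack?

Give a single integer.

Answer: 0

Derivation:
Op 1: place WR@(0,3)
Op 2: remove (0,3)
Op 3: place BB@(0,1)
Op 4: remove (0,1)
Op 5: place WQ@(3,4)
Op 6: place WQ@(0,2)
Op 7: remove (3,4)
Op 8: remove (0,2)
Per-piece attacks for W:
Union (0 distinct): (none)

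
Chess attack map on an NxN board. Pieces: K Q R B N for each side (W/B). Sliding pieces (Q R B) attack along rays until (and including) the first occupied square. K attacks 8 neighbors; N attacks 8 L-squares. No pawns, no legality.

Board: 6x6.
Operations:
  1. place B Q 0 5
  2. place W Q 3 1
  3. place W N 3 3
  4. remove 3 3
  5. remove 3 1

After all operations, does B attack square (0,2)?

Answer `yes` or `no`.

Answer: yes

Derivation:
Op 1: place BQ@(0,5)
Op 2: place WQ@(3,1)
Op 3: place WN@(3,3)
Op 4: remove (3,3)
Op 5: remove (3,1)
Per-piece attacks for B:
  BQ@(0,5): attacks (0,4) (0,3) (0,2) (0,1) (0,0) (1,5) (2,5) (3,5) (4,5) (5,5) (1,4) (2,3) (3,2) (4,1) (5,0)
B attacks (0,2): yes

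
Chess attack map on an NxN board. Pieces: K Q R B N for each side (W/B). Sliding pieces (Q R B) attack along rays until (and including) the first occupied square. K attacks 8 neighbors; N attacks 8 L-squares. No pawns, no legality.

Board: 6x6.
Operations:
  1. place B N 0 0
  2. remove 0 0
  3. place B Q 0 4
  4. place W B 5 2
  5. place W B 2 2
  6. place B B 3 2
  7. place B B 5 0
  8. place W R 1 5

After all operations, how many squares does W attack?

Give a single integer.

Op 1: place BN@(0,0)
Op 2: remove (0,0)
Op 3: place BQ@(0,4)
Op 4: place WB@(5,2)
Op 5: place WB@(2,2)
Op 6: place BB@(3,2)
Op 7: place BB@(5,0)
Op 8: place WR@(1,5)
Per-piece attacks for W:
  WR@(1,5): attacks (1,4) (1,3) (1,2) (1,1) (1,0) (2,5) (3,5) (4,5) (5,5) (0,5)
  WB@(2,2): attacks (3,3) (4,4) (5,5) (3,1) (4,0) (1,3) (0,4) (1,1) (0,0) [ray(-1,1) blocked at (0,4)]
  WB@(5,2): attacks (4,3) (3,4) (2,5) (4,1) (3,0)
Union (20 distinct): (0,0) (0,4) (0,5) (1,0) (1,1) (1,2) (1,3) (1,4) (2,5) (3,0) (3,1) (3,3) (3,4) (3,5) (4,0) (4,1) (4,3) (4,4) (4,5) (5,5)

Answer: 20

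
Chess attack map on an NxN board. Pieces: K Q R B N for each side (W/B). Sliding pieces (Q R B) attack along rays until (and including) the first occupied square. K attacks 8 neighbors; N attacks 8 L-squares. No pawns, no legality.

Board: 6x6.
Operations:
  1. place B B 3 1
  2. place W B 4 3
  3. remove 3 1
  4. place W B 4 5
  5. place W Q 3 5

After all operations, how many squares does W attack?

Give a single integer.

Answer: 21

Derivation:
Op 1: place BB@(3,1)
Op 2: place WB@(4,3)
Op 3: remove (3,1)
Op 4: place WB@(4,5)
Op 5: place WQ@(3,5)
Per-piece attacks for W:
  WQ@(3,5): attacks (3,4) (3,3) (3,2) (3,1) (3,0) (4,5) (2,5) (1,5) (0,5) (4,4) (5,3) (2,4) (1,3) (0,2) [ray(1,0) blocked at (4,5)]
  WB@(4,3): attacks (5,4) (5,2) (3,4) (2,5) (3,2) (2,1) (1,0)
  WB@(4,5): attacks (5,4) (3,4) (2,3) (1,2) (0,1)
Union (21 distinct): (0,1) (0,2) (0,5) (1,0) (1,2) (1,3) (1,5) (2,1) (2,3) (2,4) (2,5) (3,0) (3,1) (3,2) (3,3) (3,4) (4,4) (4,5) (5,2) (5,3) (5,4)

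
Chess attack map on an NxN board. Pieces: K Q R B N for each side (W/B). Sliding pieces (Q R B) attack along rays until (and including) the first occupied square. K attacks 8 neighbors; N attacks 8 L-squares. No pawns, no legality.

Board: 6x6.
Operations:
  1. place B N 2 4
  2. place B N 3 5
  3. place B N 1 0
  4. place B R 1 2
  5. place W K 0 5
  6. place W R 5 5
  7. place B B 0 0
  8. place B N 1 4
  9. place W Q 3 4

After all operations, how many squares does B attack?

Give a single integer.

Answer: 21

Derivation:
Op 1: place BN@(2,4)
Op 2: place BN@(3,5)
Op 3: place BN@(1,0)
Op 4: place BR@(1,2)
Op 5: place WK@(0,5)
Op 6: place WR@(5,5)
Op 7: place BB@(0,0)
Op 8: place BN@(1,4)
Op 9: place WQ@(3,4)
Per-piece attacks for B:
  BB@(0,0): attacks (1,1) (2,2) (3,3) (4,4) (5,5) [ray(1,1) blocked at (5,5)]
  BN@(1,0): attacks (2,2) (3,1) (0,2)
  BR@(1,2): attacks (1,3) (1,4) (1,1) (1,0) (2,2) (3,2) (4,2) (5,2) (0,2) [ray(0,1) blocked at (1,4); ray(0,-1) blocked at (1,0)]
  BN@(1,4): attacks (3,5) (2,2) (3,3) (0,2)
  BN@(2,4): attacks (4,5) (0,5) (3,2) (4,3) (1,2) (0,3)
  BN@(3,5): attacks (4,3) (5,4) (2,3) (1,4)
Union (21 distinct): (0,2) (0,3) (0,5) (1,0) (1,1) (1,2) (1,3) (1,4) (2,2) (2,3) (3,1) (3,2) (3,3) (3,5) (4,2) (4,3) (4,4) (4,5) (5,2) (5,4) (5,5)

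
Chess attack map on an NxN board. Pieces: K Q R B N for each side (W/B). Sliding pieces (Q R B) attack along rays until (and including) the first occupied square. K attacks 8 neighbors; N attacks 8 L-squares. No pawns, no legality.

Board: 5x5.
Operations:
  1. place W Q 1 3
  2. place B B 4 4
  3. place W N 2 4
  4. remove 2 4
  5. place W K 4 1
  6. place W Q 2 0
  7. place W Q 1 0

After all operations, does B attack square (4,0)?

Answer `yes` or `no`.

Op 1: place WQ@(1,3)
Op 2: place BB@(4,4)
Op 3: place WN@(2,4)
Op 4: remove (2,4)
Op 5: place WK@(4,1)
Op 6: place WQ@(2,0)
Op 7: place WQ@(1,0)
Per-piece attacks for B:
  BB@(4,4): attacks (3,3) (2,2) (1,1) (0,0)
B attacks (4,0): no

Answer: no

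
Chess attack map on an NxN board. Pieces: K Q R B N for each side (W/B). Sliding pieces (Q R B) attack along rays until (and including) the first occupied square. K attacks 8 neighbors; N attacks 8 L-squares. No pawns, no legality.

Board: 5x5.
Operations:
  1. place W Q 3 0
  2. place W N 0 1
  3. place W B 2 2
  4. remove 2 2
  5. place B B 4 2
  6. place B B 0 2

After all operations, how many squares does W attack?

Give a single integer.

Op 1: place WQ@(3,0)
Op 2: place WN@(0,1)
Op 3: place WB@(2,2)
Op 4: remove (2,2)
Op 5: place BB@(4,2)
Op 6: place BB@(0,2)
Per-piece attacks for W:
  WN@(0,1): attacks (1,3) (2,2) (2,0)
  WQ@(3,0): attacks (3,1) (3,2) (3,3) (3,4) (4,0) (2,0) (1,0) (0,0) (4,1) (2,1) (1,2) (0,3)
Union (14 distinct): (0,0) (0,3) (1,0) (1,2) (1,3) (2,0) (2,1) (2,2) (3,1) (3,2) (3,3) (3,4) (4,0) (4,1)

Answer: 14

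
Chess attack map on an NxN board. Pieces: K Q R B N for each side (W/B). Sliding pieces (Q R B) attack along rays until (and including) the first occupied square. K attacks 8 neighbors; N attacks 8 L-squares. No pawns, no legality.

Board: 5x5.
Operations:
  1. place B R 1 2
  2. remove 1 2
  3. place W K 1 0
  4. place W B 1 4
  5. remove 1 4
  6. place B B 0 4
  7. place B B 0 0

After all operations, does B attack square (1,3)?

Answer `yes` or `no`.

Answer: yes

Derivation:
Op 1: place BR@(1,2)
Op 2: remove (1,2)
Op 3: place WK@(1,0)
Op 4: place WB@(1,4)
Op 5: remove (1,4)
Op 6: place BB@(0,4)
Op 7: place BB@(0,0)
Per-piece attacks for B:
  BB@(0,0): attacks (1,1) (2,2) (3,3) (4,4)
  BB@(0,4): attacks (1,3) (2,2) (3,1) (4,0)
B attacks (1,3): yes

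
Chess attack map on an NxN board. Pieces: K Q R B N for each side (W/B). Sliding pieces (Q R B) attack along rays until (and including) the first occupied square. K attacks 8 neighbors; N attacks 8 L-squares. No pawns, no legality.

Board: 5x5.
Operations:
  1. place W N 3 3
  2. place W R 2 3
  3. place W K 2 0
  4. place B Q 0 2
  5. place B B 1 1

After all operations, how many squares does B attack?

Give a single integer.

Answer: 14

Derivation:
Op 1: place WN@(3,3)
Op 2: place WR@(2,3)
Op 3: place WK@(2,0)
Op 4: place BQ@(0,2)
Op 5: place BB@(1,1)
Per-piece attacks for B:
  BQ@(0,2): attacks (0,3) (0,4) (0,1) (0,0) (1,2) (2,2) (3,2) (4,2) (1,3) (2,4) (1,1) [ray(1,-1) blocked at (1,1)]
  BB@(1,1): attacks (2,2) (3,3) (2,0) (0,2) (0,0) [ray(1,1) blocked at (3,3); ray(1,-1) blocked at (2,0); ray(-1,1) blocked at (0,2)]
Union (14 distinct): (0,0) (0,1) (0,2) (0,3) (0,4) (1,1) (1,2) (1,3) (2,0) (2,2) (2,4) (3,2) (3,3) (4,2)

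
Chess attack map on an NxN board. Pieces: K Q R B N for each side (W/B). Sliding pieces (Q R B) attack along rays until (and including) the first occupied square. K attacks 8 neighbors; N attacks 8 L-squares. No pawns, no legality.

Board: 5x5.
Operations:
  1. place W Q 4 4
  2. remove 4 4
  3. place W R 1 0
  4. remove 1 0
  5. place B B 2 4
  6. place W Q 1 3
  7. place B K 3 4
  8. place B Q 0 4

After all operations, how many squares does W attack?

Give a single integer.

Answer: 14

Derivation:
Op 1: place WQ@(4,4)
Op 2: remove (4,4)
Op 3: place WR@(1,0)
Op 4: remove (1,0)
Op 5: place BB@(2,4)
Op 6: place WQ@(1,3)
Op 7: place BK@(3,4)
Op 8: place BQ@(0,4)
Per-piece attacks for W:
  WQ@(1,3): attacks (1,4) (1,2) (1,1) (1,0) (2,3) (3,3) (4,3) (0,3) (2,4) (2,2) (3,1) (4,0) (0,4) (0,2) [ray(1,1) blocked at (2,4); ray(-1,1) blocked at (0,4)]
Union (14 distinct): (0,2) (0,3) (0,4) (1,0) (1,1) (1,2) (1,4) (2,2) (2,3) (2,4) (3,1) (3,3) (4,0) (4,3)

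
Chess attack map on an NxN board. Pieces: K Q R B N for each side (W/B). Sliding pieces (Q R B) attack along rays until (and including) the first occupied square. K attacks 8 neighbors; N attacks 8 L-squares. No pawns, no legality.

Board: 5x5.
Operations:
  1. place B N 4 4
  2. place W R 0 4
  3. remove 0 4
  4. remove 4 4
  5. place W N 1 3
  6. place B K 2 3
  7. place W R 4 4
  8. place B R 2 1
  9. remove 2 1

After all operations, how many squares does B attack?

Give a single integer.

Op 1: place BN@(4,4)
Op 2: place WR@(0,4)
Op 3: remove (0,4)
Op 4: remove (4,4)
Op 5: place WN@(1,3)
Op 6: place BK@(2,3)
Op 7: place WR@(4,4)
Op 8: place BR@(2,1)
Op 9: remove (2,1)
Per-piece attacks for B:
  BK@(2,3): attacks (2,4) (2,2) (3,3) (1,3) (3,4) (3,2) (1,4) (1,2)
Union (8 distinct): (1,2) (1,3) (1,4) (2,2) (2,4) (3,2) (3,3) (3,4)

Answer: 8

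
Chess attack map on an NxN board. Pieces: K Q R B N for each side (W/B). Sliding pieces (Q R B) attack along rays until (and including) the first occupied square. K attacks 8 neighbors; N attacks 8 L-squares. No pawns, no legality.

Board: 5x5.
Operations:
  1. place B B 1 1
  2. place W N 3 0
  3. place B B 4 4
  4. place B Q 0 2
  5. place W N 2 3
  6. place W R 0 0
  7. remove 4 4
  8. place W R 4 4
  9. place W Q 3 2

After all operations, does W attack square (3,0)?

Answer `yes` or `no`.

Answer: yes

Derivation:
Op 1: place BB@(1,1)
Op 2: place WN@(3,0)
Op 3: place BB@(4,4)
Op 4: place BQ@(0,2)
Op 5: place WN@(2,3)
Op 6: place WR@(0,0)
Op 7: remove (4,4)
Op 8: place WR@(4,4)
Op 9: place WQ@(3,2)
Per-piece attacks for W:
  WR@(0,0): attacks (0,1) (0,2) (1,0) (2,0) (3,0) [ray(0,1) blocked at (0,2); ray(1,0) blocked at (3,0)]
  WN@(2,3): attacks (4,4) (0,4) (3,1) (4,2) (1,1) (0,2)
  WN@(3,0): attacks (4,2) (2,2) (1,1)
  WQ@(3,2): attacks (3,3) (3,4) (3,1) (3,0) (4,2) (2,2) (1,2) (0,2) (4,3) (4,1) (2,3) (2,1) (1,0) [ray(0,-1) blocked at (3,0); ray(-1,0) blocked at (0,2); ray(-1,1) blocked at (2,3)]
  WR@(4,4): attacks (4,3) (4,2) (4,1) (4,0) (3,4) (2,4) (1,4) (0,4)
W attacks (3,0): yes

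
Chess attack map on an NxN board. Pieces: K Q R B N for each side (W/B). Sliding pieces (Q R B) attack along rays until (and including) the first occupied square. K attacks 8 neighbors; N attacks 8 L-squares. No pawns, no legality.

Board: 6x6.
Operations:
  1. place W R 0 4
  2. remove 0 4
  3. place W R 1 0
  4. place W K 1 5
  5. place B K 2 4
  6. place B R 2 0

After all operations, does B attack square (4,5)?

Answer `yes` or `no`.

Answer: no

Derivation:
Op 1: place WR@(0,4)
Op 2: remove (0,4)
Op 3: place WR@(1,0)
Op 4: place WK@(1,5)
Op 5: place BK@(2,4)
Op 6: place BR@(2,0)
Per-piece attacks for B:
  BR@(2,0): attacks (2,1) (2,2) (2,3) (2,4) (3,0) (4,0) (5,0) (1,0) [ray(0,1) blocked at (2,4); ray(-1,0) blocked at (1,0)]
  BK@(2,4): attacks (2,5) (2,3) (3,4) (1,4) (3,5) (3,3) (1,5) (1,3)
B attacks (4,5): no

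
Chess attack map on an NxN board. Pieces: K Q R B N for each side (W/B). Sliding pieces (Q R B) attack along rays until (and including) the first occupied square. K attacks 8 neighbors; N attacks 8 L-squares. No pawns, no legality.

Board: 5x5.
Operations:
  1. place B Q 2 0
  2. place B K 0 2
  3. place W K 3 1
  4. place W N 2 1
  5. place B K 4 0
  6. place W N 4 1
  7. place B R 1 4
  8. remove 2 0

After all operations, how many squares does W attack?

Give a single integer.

Answer: 12

Derivation:
Op 1: place BQ@(2,0)
Op 2: place BK@(0,2)
Op 3: place WK@(3,1)
Op 4: place WN@(2,1)
Op 5: place BK@(4,0)
Op 6: place WN@(4,1)
Op 7: place BR@(1,4)
Op 8: remove (2,0)
Per-piece attacks for W:
  WN@(2,1): attacks (3,3) (4,2) (1,3) (0,2) (4,0) (0,0)
  WK@(3,1): attacks (3,2) (3,0) (4,1) (2,1) (4,2) (4,0) (2,2) (2,0)
  WN@(4,1): attacks (3,3) (2,2) (2,0)
Union (12 distinct): (0,0) (0,2) (1,3) (2,0) (2,1) (2,2) (3,0) (3,2) (3,3) (4,0) (4,1) (4,2)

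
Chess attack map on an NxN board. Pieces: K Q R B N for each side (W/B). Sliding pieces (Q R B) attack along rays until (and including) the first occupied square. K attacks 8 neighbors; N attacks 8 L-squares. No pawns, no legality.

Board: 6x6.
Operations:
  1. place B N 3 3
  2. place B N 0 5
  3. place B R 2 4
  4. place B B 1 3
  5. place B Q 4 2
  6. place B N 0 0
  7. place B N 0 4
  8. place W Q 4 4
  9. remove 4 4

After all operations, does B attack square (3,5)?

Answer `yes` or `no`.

Answer: no

Derivation:
Op 1: place BN@(3,3)
Op 2: place BN@(0,5)
Op 3: place BR@(2,4)
Op 4: place BB@(1,3)
Op 5: place BQ@(4,2)
Op 6: place BN@(0,0)
Op 7: place BN@(0,4)
Op 8: place WQ@(4,4)
Op 9: remove (4,4)
Per-piece attacks for B:
  BN@(0,0): attacks (1,2) (2,1)
  BN@(0,4): attacks (2,5) (1,2) (2,3)
  BN@(0,5): attacks (1,3) (2,4)
  BB@(1,3): attacks (2,4) (2,2) (3,1) (4,0) (0,4) (0,2) [ray(1,1) blocked at (2,4); ray(-1,1) blocked at (0,4)]
  BR@(2,4): attacks (2,5) (2,3) (2,2) (2,1) (2,0) (3,4) (4,4) (5,4) (1,4) (0,4) [ray(-1,0) blocked at (0,4)]
  BN@(3,3): attacks (4,5) (5,4) (2,5) (1,4) (4,1) (5,2) (2,1) (1,2)
  BQ@(4,2): attacks (4,3) (4,4) (4,5) (4,1) (4,0) (5,2) (3,2) (2,2) (1,2) (0,2) (5,3) (5,1) (3,3) (3,1) (2,0) [ray(-1,1) blocked at (3,3)]
B attacks (3,5): no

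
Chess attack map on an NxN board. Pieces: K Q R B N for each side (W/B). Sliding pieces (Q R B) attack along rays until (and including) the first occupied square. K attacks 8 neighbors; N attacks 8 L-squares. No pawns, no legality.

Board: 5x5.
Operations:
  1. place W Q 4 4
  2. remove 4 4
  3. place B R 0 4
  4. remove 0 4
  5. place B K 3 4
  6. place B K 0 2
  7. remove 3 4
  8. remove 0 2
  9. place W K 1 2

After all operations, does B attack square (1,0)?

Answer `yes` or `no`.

Op 1: place WQ@(4,4)
Op 2: remove (4,4)
Op 3: place BR@(0,4)
Op 4: remove (0,4)
Op 5: place BK@(3,4)
Op 6: place BK@(0,2)
Op 7: remove (3,4)
Op 8: remove (0,2)
Op 9: place WK@(1,2)
Per-piece attacks for B:
B attacks (1,0): no

Answer: no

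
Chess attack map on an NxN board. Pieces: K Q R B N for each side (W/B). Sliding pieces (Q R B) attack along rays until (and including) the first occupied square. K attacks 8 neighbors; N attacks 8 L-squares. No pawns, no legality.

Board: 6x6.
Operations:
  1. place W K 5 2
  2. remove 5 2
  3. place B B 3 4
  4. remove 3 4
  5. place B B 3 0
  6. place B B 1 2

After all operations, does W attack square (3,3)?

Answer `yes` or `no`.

Op 1: place WK@(5,2)
Op 2: remove (5,2)
Op 3: place BB@(3,4)
Op 4: remove (3,4)
Op 5: place BB@(3,0)
Op 6: place BB@(1,2)
Per-piece attacks for W:
W attacks (3,3): no

Answer: no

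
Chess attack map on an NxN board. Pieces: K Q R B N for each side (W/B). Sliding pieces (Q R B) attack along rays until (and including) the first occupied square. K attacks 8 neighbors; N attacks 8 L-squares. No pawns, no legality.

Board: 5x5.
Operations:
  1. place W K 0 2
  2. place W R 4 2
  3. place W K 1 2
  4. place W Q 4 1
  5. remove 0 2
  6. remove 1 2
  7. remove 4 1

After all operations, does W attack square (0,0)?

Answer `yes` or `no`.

Answer: no

Derivation:
Op 1: place WK@(0,2)
Op 2: place WR@(4,2)
Op 3: place WK@(1,2)
Op 4: place WQ@(4,1)
Op 5: remove (0,2)
Op 6: remove (1,2)
Op 7: remove (4,1)
Per-piece attacks for W:
  WR@(4,2): attacks (4,3) (4,4) (4,1) (4,0) (3,2) (2,2) (1,2) (0,2)
W attacks (0,0): no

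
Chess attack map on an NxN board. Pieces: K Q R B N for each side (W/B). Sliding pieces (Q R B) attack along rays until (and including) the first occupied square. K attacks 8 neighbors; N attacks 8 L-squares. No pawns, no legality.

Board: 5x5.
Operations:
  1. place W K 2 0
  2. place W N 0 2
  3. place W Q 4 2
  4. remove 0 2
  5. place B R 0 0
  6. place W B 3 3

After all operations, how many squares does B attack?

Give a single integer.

Op 1: place WK@(2,0)
Op 2: place WN@(0,2)
Op 3: place WQ@(4,2)
Op 4: remove (0,2)
Op 5: place BR@(0,0)
Op 6: place WB@(3,3)
Per-piece attacks for B:
  BR@(0,0): attacks (0,1) (0,2) (0,3) (0,4) (1,0) (2,0) [ray(1,0) blocked at (2,0)]
Union (6 distinct): (0,1) (0,2) (0,3) (0,4) (1,0) (2,0)

Answer: 6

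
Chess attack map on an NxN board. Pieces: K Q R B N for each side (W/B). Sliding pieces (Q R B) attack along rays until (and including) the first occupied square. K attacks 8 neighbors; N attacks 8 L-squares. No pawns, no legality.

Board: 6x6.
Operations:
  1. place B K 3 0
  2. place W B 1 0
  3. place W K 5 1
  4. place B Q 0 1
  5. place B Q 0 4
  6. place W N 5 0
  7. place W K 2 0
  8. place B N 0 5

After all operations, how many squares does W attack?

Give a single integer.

Op 1: place BK@(3,0)
Op 2: place WB@(1,0)
Op 3: place WK@(5,1)
Op 4: place BQ@(0,1)
Op 5: place BQ@(0,4)
Op 6: place WN@(5,0)
Op 7: place WK@(2,0)
Op 8: place BN@(0,5)
Per-piece attacks for W:
  WB@(1,0): attacks (2,1) (3,2) (4,3) (5,4) (0,1) [ray(-1,1) blocked at (0,1)]
  WK@(2,0): attacks (2,1) (3,0) (1,0) (3,1) (1,1)
  WN@(5,0): attacks (4,2) (3,1)
  WK@(5,1): attacks (5,2) (5,0) (4,1) (4,2) (4,0)
Union (14 distinct): (0,1) (1,0) (1,1) (2,1) (3,0) (3,1) (3,2) (4,0) (4,1) (4,2) (4,3) (5,0) (5,2) (5,4)

Answer: 14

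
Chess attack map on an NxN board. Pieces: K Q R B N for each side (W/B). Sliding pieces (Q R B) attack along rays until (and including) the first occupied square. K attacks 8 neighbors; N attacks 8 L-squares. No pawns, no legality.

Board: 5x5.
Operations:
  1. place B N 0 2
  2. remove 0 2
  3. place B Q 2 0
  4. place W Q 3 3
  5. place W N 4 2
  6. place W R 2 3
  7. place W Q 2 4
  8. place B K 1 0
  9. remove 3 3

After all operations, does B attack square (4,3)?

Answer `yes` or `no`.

Op 1: place BN@(0,2)
Op 2: remove (0,2)
Op 3: place BQ@(2,0)
Op 4: place WQ@(3,3)
Op 5: place WN@(4,2)
Op 6: place WR@(2,3)
Op 7: place WQ@(2,4)
Op 8: place BK@(1,0)
Op 9: remove (3,3)
Per-piece attacks for B:
  BK@(1,0): attacks (1,1) (2,0) (0,0) (2,1) (0,1)
  BQ@(2,0): attacks (2,1) (2,2) (2,3) (3,0) (4,0) (1,0) (3,1) (4,2) (1,1) (0,2) [ray(0,1) blocked at (2,3); ray(-1,0) blocked at (1,0); ray(1,1) blocked at (4,2)]
B attacks (4,3): no

Answer: no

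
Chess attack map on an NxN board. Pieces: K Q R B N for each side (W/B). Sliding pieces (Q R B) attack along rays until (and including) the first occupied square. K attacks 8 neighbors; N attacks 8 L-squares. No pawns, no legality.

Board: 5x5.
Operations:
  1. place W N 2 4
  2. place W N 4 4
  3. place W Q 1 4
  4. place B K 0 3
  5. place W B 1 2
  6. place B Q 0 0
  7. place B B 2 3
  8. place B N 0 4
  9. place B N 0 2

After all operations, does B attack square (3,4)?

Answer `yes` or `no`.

Op 1: place WN@(2,4)
Op 2: place WN@(4,4)
Op 3: place WQ@(1,4)
Op 4: place BK@(0,3)
Op 5: place WB@(1,2)
Op 6: place BQ@(0,0)
Op 7: place BB@(2,3)
Op 8: place BN@(0,4)
Op 9: place BN@(0,2)
Per-piece attacks for B:
  BQ@(0,0): attacks (0,1) (0,2) (1,0) (2,0) (3,0) (4,0) (1,1) (2,2) (3,3) (4,4) [ray(0,1) blocked at (0,2); ray(1,1) blocked at (4,4)]
  BN@(0,2): attacks (1,4) (2,3) (1,0) (2,1)
  BK@(0,3): attacks (0,4) (0,2) (1,3) (1,4) (1,2)
  BN@(0,4): attacks (1,2) (2,3)
  BB@(2,3): attacks (3,4) (3,2) (4,1) (1,4) (1,2) [ray(-1,1) blocked at (1,4); ray(-1,-1) blocked at (1,2)]
B attacks (3,4): yes

Answer: yes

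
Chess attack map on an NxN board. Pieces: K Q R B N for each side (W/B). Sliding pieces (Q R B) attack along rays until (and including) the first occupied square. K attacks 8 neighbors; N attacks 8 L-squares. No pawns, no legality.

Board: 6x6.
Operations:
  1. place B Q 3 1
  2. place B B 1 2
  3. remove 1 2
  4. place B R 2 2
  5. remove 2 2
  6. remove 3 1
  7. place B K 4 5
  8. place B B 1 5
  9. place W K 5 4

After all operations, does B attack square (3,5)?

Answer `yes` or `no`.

Op 1: place BQ@(3,1)
Op 2: place BB@(1,2)
Op 3: remove (1,2)
Op 4: place BR@(2,2)
Op 5: remove (2,2)
Op 6: remove (3,1)
Op 7: place BK@(4,5)
Op 8: place BB@(1,5)
Op 9: place WK@(5,4)
Per-piece attacks for B:
  BB@(1,5): attacks (2,4) (3,3) (4,2) (5,1) (0,4)
  BK@(4,5): attacks (4,4) (5,5) (3,5) (5,4) (3,4)
B attacks (3,5): yes

Answer: yes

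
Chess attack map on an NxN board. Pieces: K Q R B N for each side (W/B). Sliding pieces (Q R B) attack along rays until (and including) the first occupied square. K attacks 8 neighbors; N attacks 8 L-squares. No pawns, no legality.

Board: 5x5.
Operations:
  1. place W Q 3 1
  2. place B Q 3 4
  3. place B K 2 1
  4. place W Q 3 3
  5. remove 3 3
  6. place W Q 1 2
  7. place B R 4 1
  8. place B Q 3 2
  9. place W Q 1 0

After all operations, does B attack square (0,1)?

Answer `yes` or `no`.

Answer: no

Derivation:
Op 1: place WQ@(3,1)
Op 2: place BQ@(3,4)
Op 3: place BK@(2,1)
Op 4: place WQ@(3,3)
Op 5: remove (3,3)
Op 6: place WQ@(1,2)
Op 7: place BR@(4,1)
Op 8: place BQ@(3,2)
Op 9: place WQ@(1,0)
Per-piece attacks for B:
  BK@(2,1): attacks (2,2) (2,0) (3,1) (1,1) (3,2) (3,0) (1,2) (1,0)
  BQ@(3,2): attacks (3,3) (3,4) (3,1) (4,2) (2,2) (1,2) (4,3) (4,1) (2,3) (1,4) (2,1) [ray(0,1) blocked at (3,4); ray(0,-1) blocked at (3,1); ray(-1,0) blocked at (1,2); ray(1,-1) blocked at (4,1); ray(-1,-1) blocked at (2,1)]
  BQ@(3,4): attacks (3,3) (3,2) (4,4) (2,4) (1,4) (0,4) (4,3) (2,3) (1,2) [ray(0,-1) blocked at (3,2); ray(-1,-1) blocked at (1,2)]
  BR@(4,1): attacks (4,2) (4,3) (4,4) (4,0) (3,1) [ray(-1,0) blocked at (3,1)]
B attacks (0,1): no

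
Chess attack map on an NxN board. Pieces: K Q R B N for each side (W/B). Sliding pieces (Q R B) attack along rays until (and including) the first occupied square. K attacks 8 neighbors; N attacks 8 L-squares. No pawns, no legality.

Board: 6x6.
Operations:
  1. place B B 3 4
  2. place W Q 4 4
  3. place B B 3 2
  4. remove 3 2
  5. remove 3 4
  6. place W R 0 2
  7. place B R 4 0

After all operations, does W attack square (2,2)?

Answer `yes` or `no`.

Op 1: place BB@(3,4)
Op 2: place WQ@(4,4)
Op 3: place BB@(3,2)
Op 4: remove (3,2)
Op 5: remove (3,4)
Op 6: place WR@(0,2)
Op 7: place BR@(4,0)
Per-piece attacks for W:
  WR@(0,2): attacks (0,3) (0,4) (0,5) (0,1) (0,0) (1,2) (2,2) (3,2) (4,2) (5,2)
  WQ@(4,4): attacks (4,5) (4,3) (4,2) (4,1) (4,0) (5,4) (3,4) (2,4) (1,4) (0,4) (5,5) (5,3) (3,5) (3,3) (2,2) (1,1) (0,0) [ray(0,-1) blocked at (4,0)]
W attacks (2,2): yes

Answer: yes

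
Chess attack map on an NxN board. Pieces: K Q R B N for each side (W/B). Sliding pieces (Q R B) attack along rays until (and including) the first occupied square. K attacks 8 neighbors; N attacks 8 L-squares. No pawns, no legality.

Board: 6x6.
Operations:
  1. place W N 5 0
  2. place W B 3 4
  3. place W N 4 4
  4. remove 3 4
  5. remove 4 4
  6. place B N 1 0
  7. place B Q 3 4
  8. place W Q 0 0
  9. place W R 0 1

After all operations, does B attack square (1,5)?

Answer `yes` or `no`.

Op 1: place WN@(5,0)
Op 2: place WB@(3,4)
Op 3: place WN@(4,4)
Op 4: remove (3,4)
Op 5: remove (4,4)
Op 6: place BN@(1,0)
Op 7: place BQ@(3,4)
Op 8: place WQ@(0,0)
Op 9: place WR@(0,1)
Per-piece attacks for B:
  BN@(1,0): attacks (2,2) (3,1) (0,2)
  BQ@(3,4): attacks (3,5) (3,3) (3,2) (3,1) (3,0) (4,4) (5,4) (2,4) (1,4) (0,4) (4,5) (4,3) (5,2) (2,5) (2,3) (1,2) (0,1) [ray(-1,-1) blocked at (0,1)]
B attacks (1,5): no

Answer: no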